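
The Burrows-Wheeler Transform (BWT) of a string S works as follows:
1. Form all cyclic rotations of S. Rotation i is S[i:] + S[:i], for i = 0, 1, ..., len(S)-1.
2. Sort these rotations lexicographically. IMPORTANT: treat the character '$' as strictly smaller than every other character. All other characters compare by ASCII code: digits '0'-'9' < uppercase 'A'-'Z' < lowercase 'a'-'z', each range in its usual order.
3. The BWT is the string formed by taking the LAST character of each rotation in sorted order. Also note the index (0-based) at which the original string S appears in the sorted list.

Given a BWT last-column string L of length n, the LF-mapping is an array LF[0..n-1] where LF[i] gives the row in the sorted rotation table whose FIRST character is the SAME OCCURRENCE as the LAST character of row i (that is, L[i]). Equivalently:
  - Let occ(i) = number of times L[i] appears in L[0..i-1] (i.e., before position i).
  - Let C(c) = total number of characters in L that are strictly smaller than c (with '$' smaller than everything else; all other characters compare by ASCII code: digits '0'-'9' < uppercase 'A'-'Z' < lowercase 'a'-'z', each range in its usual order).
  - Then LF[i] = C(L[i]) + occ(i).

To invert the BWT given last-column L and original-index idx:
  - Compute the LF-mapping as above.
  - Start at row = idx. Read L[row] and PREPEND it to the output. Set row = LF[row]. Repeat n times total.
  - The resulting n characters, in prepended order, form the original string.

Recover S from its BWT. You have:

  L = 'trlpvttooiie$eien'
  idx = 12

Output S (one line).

Answer: repetitionviolet$

Derivation:
LF mapping: 13 12 7 11 16 14 15 9 10 4 5 1 0 2 6 3 8
Walk LF starting at row 12, prepending L[row]:
  step 1: row=12, L[12]='$', prepend. Next row=LF[12]=0
  step 2: row=0, L[0]='t', prepend. Next row=LF[0]=13
  step 3: row=13, L[13]='e', prepend. Next row=LF[13]=2
  step 4: row=2, L[2]='l', prepend. Next row=LF[2]=7
  step 5: row=7, L[7]='o', prepend. Next row=LF[7]=9
  step 6: row=9, L[9]='i', prepend. Next row=LF[9]=4
  step 7: row=4, L[4]='v', prepend. Next row=LF[4]=16
  step 8: row=16, L[16]='n', prepend. Next row=LF[16]=8
  step 9: row=8, L[8]='o', prepend. Next row=LF[8]=10
  step 10: row=10, L[10]='i', prepend. Next row=LF[10]=5
  step 11: row=5, L[5]='t', prepend. Next row=LF[5]=14
  step 12: row=14, L[14]='i', prepend. Next row=LF[14]=6
  step 13: row=6, L[6]='t', prepend. Next row=LF[6]=15
  step 14: row=15, L[15]='e', prepend. Next row=LF[15]=3
  step 15: row=3, L[3]='p', prepend. Next row=LF[3]=11
  step 16: row=11, L[11]='e', prepend. Next row=LF[11]=1
  step 17: row=1, L[1]='r', prepend. Next row=LF[1]=12
Reversed output: repetitionviolet$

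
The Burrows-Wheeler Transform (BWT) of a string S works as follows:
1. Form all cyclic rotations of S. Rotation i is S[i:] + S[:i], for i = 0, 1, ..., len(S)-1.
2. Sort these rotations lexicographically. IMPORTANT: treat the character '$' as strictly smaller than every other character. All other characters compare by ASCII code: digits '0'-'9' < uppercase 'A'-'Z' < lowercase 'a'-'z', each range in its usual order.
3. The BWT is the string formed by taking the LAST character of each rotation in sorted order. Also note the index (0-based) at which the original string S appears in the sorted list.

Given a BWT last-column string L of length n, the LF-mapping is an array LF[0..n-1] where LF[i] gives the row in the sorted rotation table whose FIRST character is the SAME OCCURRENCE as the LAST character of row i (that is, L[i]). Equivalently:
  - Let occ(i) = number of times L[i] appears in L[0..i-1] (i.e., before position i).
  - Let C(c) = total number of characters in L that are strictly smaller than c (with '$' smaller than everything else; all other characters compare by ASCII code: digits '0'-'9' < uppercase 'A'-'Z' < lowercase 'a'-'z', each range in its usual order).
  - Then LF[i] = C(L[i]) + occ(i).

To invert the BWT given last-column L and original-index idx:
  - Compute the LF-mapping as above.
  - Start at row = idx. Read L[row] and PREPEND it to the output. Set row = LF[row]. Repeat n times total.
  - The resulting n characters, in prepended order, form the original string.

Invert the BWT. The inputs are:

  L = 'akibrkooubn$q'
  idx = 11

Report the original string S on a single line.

Answer: ribbonquokka$

Derivation:
LF mapping: 1 5 4 2 11 6 8 9 12 3 7 0 10
Walk LF starting at row 11, prepending L[row]:
  step 1: row=11, L[11]='$', prepend. Next row=LF[11]=0
  step 2: row=0, L[0]='a', prepend. Next row=LF[0]=1
  step 3: row=1, L[1]='k', prepend. Next row=LF[1]=5
  step 4: row=5, L[5]='k', prepend. Next row=LF[5]=6
  step 5: row=6, L[6]='o', prepend. Next row=LF[6]=8
  step 6: row=8, L[8]='u', prepend. Next row=LF[8]=12
  step 7: row=12, L[12]='q', prepend. Next row=LF[12]=10
  step 8: row=10, L[10]='n', prepend. Next row=LF[10]=7
  step 9: row=7, L[7]='o', prepend. Next row=LF[7]=9
  step 10: row=9, L[9]='b', prepend. Next row=LF[9]=3
  step 11: row=3, L[3]='b', prepend. Next row=LF[3]=2
  step 12: row=2, L[2]='i', prepend. Next row=LF[2]=4
  step 13: row=4, L[4]='r', prepend. Next row=LF[4]=11
Reversed output: ribbonquokka$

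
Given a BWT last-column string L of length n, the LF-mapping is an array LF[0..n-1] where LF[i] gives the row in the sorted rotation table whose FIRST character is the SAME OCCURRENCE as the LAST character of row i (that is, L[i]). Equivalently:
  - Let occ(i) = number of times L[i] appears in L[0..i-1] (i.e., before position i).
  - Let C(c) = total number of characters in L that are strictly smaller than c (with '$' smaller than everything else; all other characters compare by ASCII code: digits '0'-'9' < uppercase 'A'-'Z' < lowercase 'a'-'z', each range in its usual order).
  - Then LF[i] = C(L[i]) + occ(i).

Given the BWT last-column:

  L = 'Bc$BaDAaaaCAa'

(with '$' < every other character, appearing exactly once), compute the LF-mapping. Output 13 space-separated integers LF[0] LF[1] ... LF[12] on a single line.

Answer: 3 12 0 4 7 6 1 8 9 10 5 2 11

Derivation:
Char counts: '$':1, 'A':2, 'B':2, 'C':1, 'D':1, 'a':5, 'c':1
C (first-col start): C('$')=0, C('A')=1, C('B')=3, C('C')=5, C('D')=6, C('a')=7, C('c')=12
L[0]='B': occ=0, LF[0]=C('B')+0=3+0=3
L[1]='c': occ=0, LF[1]=C('c')+0=12+0=12
L[2]='$': occ=0, LF[2]=C('$')+0=0+0=0
L[3]='B': occ=1, LF[3]=C('B')+1=3+1=4
L[4]='a': occ=0, LF[4]=C('a')+0=7+0=7
L[5]='D': occ=0, LF[5]=C('D')+0=6+0=6
L[6]='A': occ=0, LF[6]=C('A')+0=1+0=1
L[7]='a': occ=1, LF[7]=C('a')+1=7+1=8
L[8]='a': occ=2, LF[8]=C('a')+2=7+2=9
L[9]='a': occ=3, LF[9]=C('a')+3=7+3=10
L[10]='C': occ=0, LF[10]=C('C')+0=5+0=5
L[11]='A': occ=1, LF[11]=C('A')+1=1+1=2
L[12]='a': occ=4, LF[12]=C('a')+4=7+4=11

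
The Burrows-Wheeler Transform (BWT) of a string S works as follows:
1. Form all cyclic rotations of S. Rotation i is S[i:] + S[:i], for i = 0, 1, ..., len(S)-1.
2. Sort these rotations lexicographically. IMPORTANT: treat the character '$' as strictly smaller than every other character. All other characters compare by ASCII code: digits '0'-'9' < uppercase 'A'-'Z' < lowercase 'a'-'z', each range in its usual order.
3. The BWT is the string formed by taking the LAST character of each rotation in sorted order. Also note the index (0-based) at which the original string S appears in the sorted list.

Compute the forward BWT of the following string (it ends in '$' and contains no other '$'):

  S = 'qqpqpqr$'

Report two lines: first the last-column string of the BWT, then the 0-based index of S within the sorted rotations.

Answer: rqqqp$pq
5

Derivation:
All 8 rotations (rotation i = S[i:]+S[:i]):
  rot[0] = qqpqpqr$
  rot[1] = qpqpqr$q
  rot[2] = pqpqr$qq
  rot[3] = qpqr$qqp
  rot[4] = pqr$qqpq
  rot[5] = qr$qqpqp
  rot[6] = r$qqpqpq
  rot[7] = $qqpqpqr
Sorted (with $ < everything):
  sorted[0] = $qqpqpqr  (last char: 'r')
  sorted[1] = pqpqr$qq  (last char: 'q')
  sorted[2] = pqr$qqpq  (last char: 'q')
  sorted[3] = qpqpqr$q  (last char: 'q')
  sorted[4] = qpqr$qqp  (last char: 'p')
  sorted[5] = qqpqpqr$  (last char: '$')
  sorted[6] = qr$qqpqp  (last char: 'p')
  sorted[7] = r$qqpqpq  (last char: 'q')
Last column: rqqqp$pq
Original string S is at sorted index 5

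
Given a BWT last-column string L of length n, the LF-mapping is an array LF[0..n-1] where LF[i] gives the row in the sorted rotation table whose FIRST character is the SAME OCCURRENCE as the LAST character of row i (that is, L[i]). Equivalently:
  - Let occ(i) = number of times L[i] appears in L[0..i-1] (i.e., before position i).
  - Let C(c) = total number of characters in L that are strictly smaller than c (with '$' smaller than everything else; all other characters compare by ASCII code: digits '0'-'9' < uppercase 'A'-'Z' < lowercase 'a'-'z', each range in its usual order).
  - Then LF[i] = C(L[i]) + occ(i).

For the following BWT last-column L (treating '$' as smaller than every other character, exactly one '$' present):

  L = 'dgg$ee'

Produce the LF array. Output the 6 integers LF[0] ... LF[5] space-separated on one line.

Answer: 1 4 5 0 2 3

Derivation:
Char counts: '$':1, 'd':1, 'e':2, 'g':2
C (first-col start): C('$')=0, C('d')=1, C('e')=2, C('g')=4
L[0]='d': occ=0, LF[0]=C('d')+0=1+0=1
L[1]='g': occ=0, LF[1]=C('g')+0=4+0=4
L[2]='g': occ=1, LF[2]=C('g')+1=4+1=5
L[3]='$': occ=0, LF[3]=C('$')+0=0+0=0
L[4]='e': occ=0, LF[4]=C('e')+0=2+0=2
L[5]='e': occ=1, LF[5]=C('e')+1=2+1=3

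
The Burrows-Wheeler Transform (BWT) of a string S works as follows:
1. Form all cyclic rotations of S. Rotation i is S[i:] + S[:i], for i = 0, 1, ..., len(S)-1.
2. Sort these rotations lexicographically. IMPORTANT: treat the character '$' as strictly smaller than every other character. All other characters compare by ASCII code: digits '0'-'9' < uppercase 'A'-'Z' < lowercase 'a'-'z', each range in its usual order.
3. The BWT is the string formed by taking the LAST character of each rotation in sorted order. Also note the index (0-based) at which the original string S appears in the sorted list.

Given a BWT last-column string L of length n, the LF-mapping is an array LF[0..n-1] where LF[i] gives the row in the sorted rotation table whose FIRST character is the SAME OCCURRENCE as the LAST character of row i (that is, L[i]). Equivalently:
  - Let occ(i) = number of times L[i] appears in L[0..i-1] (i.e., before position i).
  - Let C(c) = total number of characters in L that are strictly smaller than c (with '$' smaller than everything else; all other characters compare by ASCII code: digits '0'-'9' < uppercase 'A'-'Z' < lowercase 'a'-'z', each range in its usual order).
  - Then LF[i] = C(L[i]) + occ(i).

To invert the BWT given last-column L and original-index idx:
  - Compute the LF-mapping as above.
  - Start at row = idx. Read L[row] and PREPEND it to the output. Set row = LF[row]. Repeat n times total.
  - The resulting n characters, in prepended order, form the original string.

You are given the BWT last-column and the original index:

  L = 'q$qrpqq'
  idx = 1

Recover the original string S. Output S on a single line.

Answer: pqqrqq$

Derivation:
LF mapping: 2 0 3 6 1 4 5
Walk LF starting at row 1, prepending L[row]:
  step 1: row=1, L[1]='$', prepend. Next row=LF[1]=0
  step 2: row=0, L[0]='q', prepend. Next row=LF[0]=2
  step 3: row=2, L[2]='q', prepend. Next row=LF[2]=3
  step 4: row=3, L[3]='r', prepend. Next row=LF[3]=6
  step 5: row=6, L[6]='q', prepend. Next row=LF[6]=5
  step 6: row=5, L[5]='q', prepend. Next row=LF[5]=4
  step 7: row=4, L[4]='p', prepend. Next row=LF[4]=1
Reversed output: pqqrqq$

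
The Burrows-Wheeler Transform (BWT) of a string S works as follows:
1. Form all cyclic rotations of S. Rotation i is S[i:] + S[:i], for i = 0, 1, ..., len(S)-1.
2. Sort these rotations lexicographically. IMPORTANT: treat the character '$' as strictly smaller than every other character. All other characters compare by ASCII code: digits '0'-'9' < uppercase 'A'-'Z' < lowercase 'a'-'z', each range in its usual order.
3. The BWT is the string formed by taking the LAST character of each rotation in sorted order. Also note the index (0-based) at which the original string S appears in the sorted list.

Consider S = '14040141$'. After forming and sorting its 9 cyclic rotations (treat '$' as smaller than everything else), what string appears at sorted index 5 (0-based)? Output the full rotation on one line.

All 9 rotations (rotation i = S[i:]+S[:i]):
  rot[0] = 14040141$
  rot[1] = 4040141$1
  rot[2] = 040141$14
  rot[3] = 40141$140
  rot[4] = 0141$1404
  rot[5] = 141$14040
  rot[6] = 41$140401
  rot[7] = 1$1404014
  rot[8] = $14040141
Sorted (with $ < everything):
  sorted[0] = $14040141
  sorted[1] = 0141$1404
  sorted[2] = 040141$14
  sorted[3] = 1$1404014
  sorted[4] = 14040141$
  sorted[5] = 141$14040
  sorted[6] = 40141$140
  sorted[7] = 4040141$1
  sorted[8] = 41$140401
sorted[5] = 141$14040

Answer: 141$14040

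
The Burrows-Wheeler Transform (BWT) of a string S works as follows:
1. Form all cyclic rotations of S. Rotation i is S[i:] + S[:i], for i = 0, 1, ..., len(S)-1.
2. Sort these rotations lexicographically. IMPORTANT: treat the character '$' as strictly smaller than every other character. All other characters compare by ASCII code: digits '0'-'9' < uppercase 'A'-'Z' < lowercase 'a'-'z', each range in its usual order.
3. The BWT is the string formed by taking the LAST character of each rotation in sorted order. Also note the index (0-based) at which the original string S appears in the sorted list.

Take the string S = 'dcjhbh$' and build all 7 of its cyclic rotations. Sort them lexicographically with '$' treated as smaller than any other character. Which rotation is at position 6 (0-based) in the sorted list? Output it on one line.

Answer: jhbh$dc

Derivation:
All 7 rotations (rotation i = S[i:]+S[:i]):
  rot[0] = dcjhbh$
  rot[1] = cjhbh$d
  rot[2] = jhbh$dc
  rot[3] = hbh$dcj
  rot[4] = bh$dcjh
  rot[5] = h$dcjhb
  rot[6] = $dcjhbh
Sorted (with $ < everything):
  sorted[0] = $dcjhbh
  sorted[1] = bh$dcjh
  sorted[2] = cjhbh$d
  sorted[3] = dcjhbh$
  sorted[4] = h$dcjhb
  sorted[5] = hbh$dcj
  sorted[6] = jhbh$dc
sorted[6] = jhbh$dc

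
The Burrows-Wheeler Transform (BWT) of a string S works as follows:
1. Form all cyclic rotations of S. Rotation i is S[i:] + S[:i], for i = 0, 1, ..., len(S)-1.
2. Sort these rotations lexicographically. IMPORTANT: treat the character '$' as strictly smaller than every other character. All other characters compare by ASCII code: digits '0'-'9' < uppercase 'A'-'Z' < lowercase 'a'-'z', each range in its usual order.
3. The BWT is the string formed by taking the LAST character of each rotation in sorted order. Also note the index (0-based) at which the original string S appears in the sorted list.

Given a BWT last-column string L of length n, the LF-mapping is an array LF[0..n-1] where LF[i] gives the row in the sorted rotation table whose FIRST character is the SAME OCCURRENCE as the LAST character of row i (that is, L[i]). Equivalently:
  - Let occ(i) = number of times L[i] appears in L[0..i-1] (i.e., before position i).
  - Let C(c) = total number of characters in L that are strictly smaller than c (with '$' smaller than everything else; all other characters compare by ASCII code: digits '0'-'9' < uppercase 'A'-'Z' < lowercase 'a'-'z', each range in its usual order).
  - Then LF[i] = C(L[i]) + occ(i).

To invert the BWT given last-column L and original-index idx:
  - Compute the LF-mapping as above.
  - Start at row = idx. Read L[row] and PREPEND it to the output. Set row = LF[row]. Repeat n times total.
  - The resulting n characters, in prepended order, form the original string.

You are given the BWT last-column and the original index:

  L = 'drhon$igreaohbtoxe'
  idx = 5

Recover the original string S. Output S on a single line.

LF mapping: 3 14 7 11 10 0 9 6 15 4 1 12 8 2 16 13 17 5
Walk LF starting at row 5, prepending L[row]:
  step 1: row=5, L[5]='$', prepend. Next row=LF[5]=0
  step 2: row=0, L[0]='d', prepend. Next row=LF[0]=3
  step 3: row=3, L[3]='o', prepend. Next row=LF[3]=11
  step 4: row=11, L[11]='o', prepend. Next row=LF[11]=12
  step 5: row=12, L[12]='h', prepend. Next row=LF[12]=8
  step 6: row=8, L[8]='r', prepend. Next row=LF[8]=15
  step 7: row=15, L[15]='o', prepend. Next row=LF[15]=13
  step 8: row=13, L[13]='b', prepend. Next row=LF[13]=2
  step 9: row=2, L[2]='h', prepend. Next row=LF[2]=7
  step 10: row=7, L[7]='g', prepend. Next row=LF[7]=6
  step 11: row=6, L[6]='i', prepend. Next row=LF[6]=9
  step 12: row=9, L[9]='e', prepend. Next row=LF[9]=4
  step 13: row=4, L[4]='n', prepend. Next row=LF[4]=10
  step 14: row=10, L[10]='a', prepend. Next row=LF[10]=1
  step 15: row=1, L[1]='r', prepend. Next row=LF[1]=14
  step 16: row=14, L[14]='t', prepend. Next row=LF[14]=16
  step 17: row=16, L[16]='x', prepend. Next row=LF[16]=17
  step 18: row=17, L[17]='e', prepend. Next row=LF[17]=5
Reversed output: extraneighborhood$

Answer: extraneighborhood$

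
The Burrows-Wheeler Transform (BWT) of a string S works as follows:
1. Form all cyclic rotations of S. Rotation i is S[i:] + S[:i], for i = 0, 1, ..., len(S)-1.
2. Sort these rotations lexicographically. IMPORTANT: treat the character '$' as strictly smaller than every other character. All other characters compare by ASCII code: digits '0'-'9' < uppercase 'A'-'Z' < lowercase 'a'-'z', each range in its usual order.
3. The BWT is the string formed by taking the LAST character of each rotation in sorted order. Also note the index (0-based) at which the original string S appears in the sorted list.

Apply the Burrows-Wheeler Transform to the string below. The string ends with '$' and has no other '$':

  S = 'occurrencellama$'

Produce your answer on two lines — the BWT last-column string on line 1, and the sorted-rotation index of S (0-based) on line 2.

All 16 rotations (rotation i = S[i:]+S[:i]):
  rot[0] = occurrencellama$
  rot[1] = ccurrencellama$o
  rot[2] = currencellama$oc
  rot[3] = urrencellama$occ
  rot[4] = rrencellama$occu
  rot[5] = rencellama$occur
  rot[6] = encellama$occurr
  rot[7] = ncellama$occurre
  rot[8] = cellama$occurren
  rot[9] = ellama$occurrenc
  rot[10] = llama$occurrence
  rot[11] = lama$occurrencel
  rot[12] = ama$occurrencell
  rot[13] = ma$occurrencella
  rot[14] = a$occurrencellam
  rot[15] = $occurrencellama
Sorted (with $ < everything):
  sorted[0] = $occurrencellama  (last char: 'a')
  sorted[1] = a$occurrencellam  (last char: 'm')
  sorted[2] = ama$occurrencell  (last char: 'l')
  sorted[3] = ccurrencellama$o  (last char: 'o')
  sorted[4] = cellama$occurren  (last char: 'n')
  sorted[5] = currencellama$oc  (last char: 'c')
  sorted[6] = ellama$occurrenc  (last char: 'c')
  sorted[7] = encellama$occurr  (last char: 'r')
  sorted[8] = lama$occurrencel  (last char: 'l')
  sorted[9] = llama$occurrence  (last char: 'e')
  sorted[10] = ma$occurrencella  (last char: 'a')
  sorted[11] = ncellama$occurre  (last char: 'e')
  sorted[12] = occurrencellama$  (last char: '$')
  sorted[13] = rencellama$occur  (last char: 'r')
  sorted[14] = rrencellama$occu  (last char: 'u')
  sorted[15] = urrencellama$occ  (last char: 'c')
Last column: amlonccrleae$ruc
Original string S is at sorted index 12

Answer: amlonccrleae$ruc
12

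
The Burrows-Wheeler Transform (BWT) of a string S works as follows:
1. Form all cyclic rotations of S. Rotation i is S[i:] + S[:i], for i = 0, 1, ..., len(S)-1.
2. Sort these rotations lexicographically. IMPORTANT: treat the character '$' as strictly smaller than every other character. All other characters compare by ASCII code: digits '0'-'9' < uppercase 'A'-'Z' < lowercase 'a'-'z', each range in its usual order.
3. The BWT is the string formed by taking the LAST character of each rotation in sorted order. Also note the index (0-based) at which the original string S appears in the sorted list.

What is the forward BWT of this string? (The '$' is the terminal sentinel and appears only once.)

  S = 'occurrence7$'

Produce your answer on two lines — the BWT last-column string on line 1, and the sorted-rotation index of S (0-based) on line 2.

All 12 rotations (rotation i = S[i:]+S[:i]):
  rot[0] = occurrence7$
  rot[1] = ccurrence7$o
  rot[2] = currence7$oc
  rot[3] = urrence7$occ
  rot[4] = rrence7$occu
  rot[5] = rence7$occur
  rot[6] = ence7$occurr
  rot[7] = nce7$occurre
  rot[8] = ce7$occurren
  rot[9] = e7$occurrenc
  rot[10] = 7$occurrence
  rot[11] = $occurrence7
Sorted (with $ < everything):
  sorted[0] = $occurrence7  (last char: '7')
  sorted[1] = 7$occurrence  (last char: 'e')
  sorted[2] = ccurrence7$o  (last char: 'o')
  sorted[3] = ce7$occurren  (last char: 'n')
  sorted[4] = currence7$oc  (last char: 'c')
  sorted[5] = e7$occurrenc  (last char: 'c')
  sorted[6] = ence7$occurr  (last char: 'r')
  sorted[7] = nce7$occurre  (last char: 'e')
  sorted[8] = occurrence7$  (last char: '$')
  sorted[9] = rence7$occur  (last char: 'r')
  sorted[10] = rrence7$occu  (last char: 'u')
  sorted[11] = urrence7$occ  (last char: 'c')
Last column: 7eonccre$ruc
Original string S is at sorted index 8

Answer: 7eonccre$ruc
8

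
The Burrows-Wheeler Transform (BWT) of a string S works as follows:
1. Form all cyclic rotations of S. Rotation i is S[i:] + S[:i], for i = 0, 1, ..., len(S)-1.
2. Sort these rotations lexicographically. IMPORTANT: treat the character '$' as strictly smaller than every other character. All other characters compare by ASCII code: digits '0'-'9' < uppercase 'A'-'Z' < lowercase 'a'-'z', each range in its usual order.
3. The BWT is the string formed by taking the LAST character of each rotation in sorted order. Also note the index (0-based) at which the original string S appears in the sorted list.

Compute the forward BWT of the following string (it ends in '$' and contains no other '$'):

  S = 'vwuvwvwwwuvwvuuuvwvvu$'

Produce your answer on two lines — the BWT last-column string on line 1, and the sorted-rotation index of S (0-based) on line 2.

All 22 rotations (rotation i = S[i:]+S[:i]):
  rot[0] = vwuvwvwwwuvwvuuuvwvvu$
  rot[1] = wuvwvwwwuvwvuuuvwvvu$v
  rot[2] = uvwvwwwuvwvuuuvwvvu$vw
  rot[3] = vwvwwwuvwvuuuvwvvu$vwu
  rot[4] = wvwwwuvwvuuuvwvvu$vwuv
  rot[5] = vwwwuvwvuuuvwvvu$vwuvw
  rot[6] = wwwuvwvuuuvwvvu$vwuvwv
  rot[7] = wwuvwvuuuvwvvu$vwuvwvw
  rot[8] = wuvwvuuuvwvvu$vwuvwvww
  rot[9] = uvwvuuuvwvvu$vwuvwvwww
  rot[10] = vwvuuuvwvvu$vwuvwvwwwu
  rot[11] = wvuuuvwvvu$vwuvwvwwwuv
  rot[12] = vuuuvwvvu$vwuvwvwwwuvw
  rot[13] = uuuvwvvu$vwuvwvwwwuvwv
  rot[14] = uuvwvvu$vwuvwvwwwuvwvu
  rot[15] = uvwvvu$vwuvwvwwwuvwvuu
  rot[16] = vwvvu$vwuvwvwwwuvwvuuu
  rot[17] = wvvu$vwuvwvwwwuvwvuuuv
  rot[18] = vvu$vwuvwvwwwuvwvuuuvw
  rot[19] = vu$vwuvwvwwwuvwvuuuvwv
  rot[20] = u$vwuvwvwwwuvwvuuuvwvv
  rot[21] = $vwuvwvwwwuvwvuuuvwvvu
Sorted (with $ < everything):
  sorted[0] = $vwuvwvwwwuvwvuuuvwvvu  (last char: 'u')
  sorted[1] = u$vwuvwvwwwuvwvuuuvwvv  (last char: 'v')
  sorted[2] = uuuvwvvu$vwuvwvwwwuvwv  (last char: 'v')
  sorted[3] = uuvwvvu$vwuvwvwwwuvwvu  (last char: 'u')
  sorted[4] = uvwvuuuvwvvu$vwuvwvwww  (last char: 'w')
  sorted[5] = uvwvvu$vwuvwvwwwuvwvuu  (last char: 'u')
  sorted[6] = uvwvwwwuvwvuuuvwvvu$vw  (last char: 'w')
  sorted[7] = vu$vwuvwvwwwuvwvuuuvwv  (last char: 'v')
  sorted[8] = vuuuvwvvu$vwuvwvwwwuvw  (last char: 'w')
  sorted[9] = vvu$vwuvwvwwwuvwvuuuvw  (last char: 'w')
  sorted[10] = vwuvwvwwwuvwvuuuvwvvu$  (last char: '$')
  sorted[11] = vwvuuuvwvvu$vwuvwvwwwu  (last char: 'u')
  sorted[12] = vwvvu$vwuvwvwwwuvwvuuu  (last char: 'u')
  sorted[13] = vwvwwwuvwvuuuvwvvu$vwu  (last char: 'u')
  sorted[14] = vwwwuvwvuuuvwvvu$vwuvw  (last char: 'w')
  sorted[15] = wuvwvuuuvwvvu$vwuvwvww  (last char: 'w')
  sorted[16] = wuvwvwwwuvwvuuuvwvvu$v  (last char: 'v')
  sorted[17] = wvuuuvwvvu$vwuvwvwwwuv  (last char: 'v')
  sorted[18] = wvvu$vwuvwvwwwuvwvuuuv  (last char: 'v')
  sorted[19] = wvwwwuvwvuuuvwvvu$vwuv  (last char: 'v')
  sorted[20] = wwuvwvuuuvwvvu$vwuvwvw  (last char: 'w')
  sorted[21] = wwwuvwvuuuvwvvu$vwuvwv  (last char: 'v')
Last column: uvvuwuwvww$uuuwwvvvvwv
Original string S is at sorted index 10

Answer: uvvuwuwvww$uuuwwvvvvwv
10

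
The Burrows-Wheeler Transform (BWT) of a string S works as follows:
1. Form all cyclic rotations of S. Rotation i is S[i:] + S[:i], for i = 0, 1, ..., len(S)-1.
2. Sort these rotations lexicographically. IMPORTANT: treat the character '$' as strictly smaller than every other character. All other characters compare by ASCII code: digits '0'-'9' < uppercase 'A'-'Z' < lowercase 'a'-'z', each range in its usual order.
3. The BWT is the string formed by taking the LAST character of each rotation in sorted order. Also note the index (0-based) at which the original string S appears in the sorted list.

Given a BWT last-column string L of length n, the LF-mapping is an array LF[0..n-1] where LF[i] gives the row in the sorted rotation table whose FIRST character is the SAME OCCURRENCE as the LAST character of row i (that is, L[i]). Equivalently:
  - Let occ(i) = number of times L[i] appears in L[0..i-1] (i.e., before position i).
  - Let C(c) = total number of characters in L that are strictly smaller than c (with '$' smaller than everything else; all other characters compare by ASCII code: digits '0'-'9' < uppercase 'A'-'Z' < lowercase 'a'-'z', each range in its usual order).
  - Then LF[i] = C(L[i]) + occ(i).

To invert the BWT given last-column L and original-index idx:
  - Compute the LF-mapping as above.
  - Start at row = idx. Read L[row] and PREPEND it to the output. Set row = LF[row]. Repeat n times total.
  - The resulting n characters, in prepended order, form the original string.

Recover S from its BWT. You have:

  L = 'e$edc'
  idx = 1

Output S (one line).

Answer: cede$

Derivation:
LF mapping: 3 0 4 2 1
Walk LF starting at row 1, prepending L[row]:
  step 1: row=1, L[1]='$', prepend. Next row=LF[1]=0
  step 2: row=0, L[0]='e', prepend. Next row=LF[0]=3
  step 3: row=3, L[3]='d', prepend. Next row=LF[3]=2
  step 4: row=2, L[2]='e', prepend. Next row=LF[2]=4
  step 5: row=4, L[4]='c', prepend. Next row=LF[4]=1
Reversed output: cede$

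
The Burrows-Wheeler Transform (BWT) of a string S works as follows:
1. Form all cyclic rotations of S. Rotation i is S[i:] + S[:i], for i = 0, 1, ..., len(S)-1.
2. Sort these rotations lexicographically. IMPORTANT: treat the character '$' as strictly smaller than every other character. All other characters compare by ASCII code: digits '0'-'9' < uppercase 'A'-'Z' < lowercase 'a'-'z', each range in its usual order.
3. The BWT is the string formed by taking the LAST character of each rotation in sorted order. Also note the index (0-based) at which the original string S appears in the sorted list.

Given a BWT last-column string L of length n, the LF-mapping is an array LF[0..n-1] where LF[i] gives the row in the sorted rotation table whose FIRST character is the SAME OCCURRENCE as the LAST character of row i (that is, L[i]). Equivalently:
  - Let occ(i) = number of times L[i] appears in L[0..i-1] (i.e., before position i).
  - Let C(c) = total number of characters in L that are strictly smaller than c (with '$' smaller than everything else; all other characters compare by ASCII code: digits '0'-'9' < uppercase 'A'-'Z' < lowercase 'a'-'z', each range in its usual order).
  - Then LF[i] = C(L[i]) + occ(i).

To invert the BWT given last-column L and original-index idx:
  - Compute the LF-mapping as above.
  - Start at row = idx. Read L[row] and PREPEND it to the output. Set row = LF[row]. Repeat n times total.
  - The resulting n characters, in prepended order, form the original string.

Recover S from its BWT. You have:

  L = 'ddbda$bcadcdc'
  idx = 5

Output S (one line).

LF mapping: 8 9 3 10 1 0 4 5 2 11 6 12 7
Walk LF starting at row 5, prepending L[row]:
  step 1: row=5, L[5]='$', prepend. Next row=LF[5]=0
  step 2: row=0, L[0]='d', prepend. Next row=LF[0]=8
  step 3: row=8, L[8]='a', prepend. Next row=LF[8]=2
  step 4: row=2, L[2]='b', prepend. Next row=LF[2]=3
  step 5: row=3, L[3]='d', prepend. Next row=LF[3]=10
  step 6: row=10, L[10]='c', prepend. Next row=LF[10]=6
  step 7: row=6, L[6]='b', prepend. Next row=LF[6]=4
  step 8: row=4, L[4]='a', prepend. Next row=LF[4]=1
  step 9: row=1, L[1]='d', prepend. Next row=LF[1]=9
  step 10: row=9, L[9]='d', prepend. Next row=LF[9]=11
  step 11: row=11, L[11]='d', prepend. Next row=LF[11]=12
  step 12: row=12, L[12]='c', prepend. Next row=LF[12]=7
  step 13: row=7, L[7]='c', prepend. Next row=LF[7]=5
Reversed output: ccdddabcdbad$

Answer: ccdddabcdbad$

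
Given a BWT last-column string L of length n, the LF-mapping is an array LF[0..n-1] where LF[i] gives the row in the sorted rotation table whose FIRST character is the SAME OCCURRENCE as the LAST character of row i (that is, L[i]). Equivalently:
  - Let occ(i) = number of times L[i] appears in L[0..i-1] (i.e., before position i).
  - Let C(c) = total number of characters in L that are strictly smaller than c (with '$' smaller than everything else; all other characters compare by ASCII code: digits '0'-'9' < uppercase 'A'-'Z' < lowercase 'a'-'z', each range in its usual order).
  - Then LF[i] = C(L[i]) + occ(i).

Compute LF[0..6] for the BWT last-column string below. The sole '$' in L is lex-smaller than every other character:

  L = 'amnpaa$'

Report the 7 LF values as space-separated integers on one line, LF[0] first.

Answer: 1 4 5 6 2 3 0

Derivation:
Char counts: '$':1, 'a':3, 'm':1, 'n':1, 'p':1
C (first-col start): C('$')=0, C('a')=1, C('m')=4, C('n')=5, C('p')=6
L[0]='a': occ=0, LF[0]=C('a')+0=1+0=1
L[1]='m': occ=0, LF[1]=C('m')+0=4+0=4
L[2]='n': occ=0, LF[2]=C('n')+0=5+0=5
L[3]='p': occ=0, LF[3]=C('p')+0=6+0=6
L[4]='a': occ=1, LF[4]=C('a')+1=1+1=2
L[5]='a': occ=2, LF[5]=C('a')+2=1+2=3
L[6]='$': occ=0, LF[6]=C('$')+0=0+0=0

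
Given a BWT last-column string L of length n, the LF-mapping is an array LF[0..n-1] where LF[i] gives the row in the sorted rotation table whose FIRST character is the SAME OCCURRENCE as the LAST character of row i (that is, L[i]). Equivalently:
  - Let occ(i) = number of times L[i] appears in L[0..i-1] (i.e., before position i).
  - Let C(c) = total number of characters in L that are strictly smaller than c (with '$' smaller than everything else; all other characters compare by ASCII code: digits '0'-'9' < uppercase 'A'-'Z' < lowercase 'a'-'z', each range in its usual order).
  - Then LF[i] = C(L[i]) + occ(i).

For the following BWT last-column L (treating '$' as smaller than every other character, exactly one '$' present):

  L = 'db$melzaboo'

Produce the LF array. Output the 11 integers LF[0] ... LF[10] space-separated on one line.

Answer: 4 2 0 7 5 6 10 1 3 8 9

Derivation:
Char counts: '$':1, 'a':1, 'b':2, 'd':1, 'e':1, 'l':1, 'm':1, 'o':2, 'z':1
C (first-col start): C('$')=0, C('a')=1, C('b')=2, C('d')=4, C('e')=5, C('l')=6, C('m')=7, C('o')=8, C('z')=10
L[0]='d': occ=0, LF[0]=C('d')+0=4+0=4
L[1]='b': occ=0, LF[1]=C('b')+0=2+0=2
L[2]='$': occ=0, LF[2]=C('$')+0=0+0=0
L[3]='m': occ=0, LF[3]=C('m')+0=7+0=7
L[4]='e': occ=0, LF[4]=C('e')+0=5+0=5
L[5]='l': occ=0, LF[5]=C('l')+0=6+0=6
L[6]='z': occ=0, LF[6]=C('z')+0=10+0=10
L[7]='a': occ=0, LF[7]=C('a')+0=1+0=1
L[8]='b': occ=1, LF[8]=C('b')+1=2+1=3
L[9]='o': occ=0, LF[9]=C('o')+0=8+0=8
L[10]='o': occ=1, LF[10]=C('o')+1=8+1=9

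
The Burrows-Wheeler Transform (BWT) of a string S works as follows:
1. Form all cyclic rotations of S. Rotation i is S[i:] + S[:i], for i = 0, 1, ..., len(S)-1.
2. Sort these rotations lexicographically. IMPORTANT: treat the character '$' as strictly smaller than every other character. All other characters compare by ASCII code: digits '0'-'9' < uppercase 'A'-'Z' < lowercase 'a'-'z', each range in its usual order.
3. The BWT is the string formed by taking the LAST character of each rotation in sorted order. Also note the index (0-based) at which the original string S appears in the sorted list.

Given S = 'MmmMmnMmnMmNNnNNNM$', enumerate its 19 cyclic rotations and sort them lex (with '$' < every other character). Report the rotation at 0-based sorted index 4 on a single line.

All 19 rotations (rotation i = S[i:]+S[:i]):
  rot[0] = MmmMmnMmnMmNNnNNNM$
  rot[1] = mmMmnMmnMmNNnNNNM$M
  rot[2] = mMmnMmnMmNNnNNNM$Mm
  rot[3] = MmnMmnMmNNnNNNM$Mmm
  rot[4] = mnMmnMmNNnNNNM$MmmM
  rot[5] = nMmnMmNNnNNNM$MmmMm
  rot[6] = MmnMmNNnNNNM$MmmMmn
  rot[7] = mnMmNNnNNNM$MmmMmnM
  rot[8] = nMmNNnNNNM$MmmMmnMm
  rot[9] = MmNNnNNNM$MmmMmnMmn
  rot[10] = mNNnNNNM$MmmMmnMmnM
  rot[11] = NNnNNNM$MmmMmnMmnMm
  rot[12] = NnNNNM$MmmMmnMmnMmN
  rot[13] = nNNNM$MmmMmnMmnMmNN
  rot[14] = NNNM$MmmMmnMmnMmNNn
  rot[15] = NNM$MmmMmnMmnMmNNnN
  rot[16] = NM$MmmMmnMmnMmNNnNN
  rot[17] = M$MmmMmnMmnMmNNnNNN
  rot[18] = $MmmMmnMmnMmNNnNNNM
Sorted (with $ < everything):
  sorted[0] = $MmmMmnMmnMmNNnNNNM
  sorted[1] = M$MmmMmnMmnMmNNnNNN
  sorted[2] = MmNNnNNNM$MmmMmnMmn
  sorted[3] = MmmMmnMmnMmNNnNNNM$
  sorted[4] = MmnMmNNnNNNM$MmmMmn
  sorted[5] = MmnMmnMmNNnNNNM$Mmm
  sorted[6] = NM$MmmMmnMmnMmNNnNN
  sorted[7] = NNM$MmmMmnMmnMmNNnN
  sorted[8] = NNNM$MmmMmnMmnMmNNn
  sorted[9] = NNnNNNM$MmmMmnMmnMm
  sorted[10] = NnNNNM$MmmMmnMmnMmN
  sorted[11] = mMmnMmnMmNNnNNNM$Mm
  sorted[12] = mNNnNNNM$MmmMmnMmnM
  sorted[13] = mmMmnMmnMmNNnNNNM$M
  sorted[14] = mnMmNNnNNNM$MmmMmnM
  sorted[15] = mnMmnMmNNnNNNM$MmmM
  sorted[16] = nMmNNnNNNM$MmmMmnMm
  sorted[17] = nMmnMmNNnNNNM$MmmMm
  sorted[18] = nNNNM$MmmMmnMmnMmNN
sorted[4] = MmnMmNNnNNNM$MmmMmn

Answer: MmnMmNNnNNNM$MmmMmn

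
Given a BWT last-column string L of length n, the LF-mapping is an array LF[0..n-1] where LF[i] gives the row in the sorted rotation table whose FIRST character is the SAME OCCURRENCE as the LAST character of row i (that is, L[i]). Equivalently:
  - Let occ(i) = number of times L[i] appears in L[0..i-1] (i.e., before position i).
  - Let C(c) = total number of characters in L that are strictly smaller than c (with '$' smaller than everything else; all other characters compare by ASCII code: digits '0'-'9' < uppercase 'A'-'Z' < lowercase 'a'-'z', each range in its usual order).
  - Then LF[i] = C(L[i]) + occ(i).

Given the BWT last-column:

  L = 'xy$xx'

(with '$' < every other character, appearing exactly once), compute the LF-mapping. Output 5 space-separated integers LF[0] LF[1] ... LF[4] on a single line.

Answer: 1 4 0 2 3

Derivation:
Char counts: '$':1, 'x':3, 'y':1
C (first-col start): C('$')=0, C('x')=1, C('y')=4
L[0]='x': occ=0, LF[0]=C('x')+0=1+0=1
L[1]='y': occ=0, LF[1]=C('y')+0=4+0=4
L[2]='$': occ=0, LF[2]=C('$')+0=0+0=0
L[3]='x': occ=1, LF[3]=C('x')+1=1+1=2
L[4]='x': occ=2, LF[4]=C('x')+2=1+2=3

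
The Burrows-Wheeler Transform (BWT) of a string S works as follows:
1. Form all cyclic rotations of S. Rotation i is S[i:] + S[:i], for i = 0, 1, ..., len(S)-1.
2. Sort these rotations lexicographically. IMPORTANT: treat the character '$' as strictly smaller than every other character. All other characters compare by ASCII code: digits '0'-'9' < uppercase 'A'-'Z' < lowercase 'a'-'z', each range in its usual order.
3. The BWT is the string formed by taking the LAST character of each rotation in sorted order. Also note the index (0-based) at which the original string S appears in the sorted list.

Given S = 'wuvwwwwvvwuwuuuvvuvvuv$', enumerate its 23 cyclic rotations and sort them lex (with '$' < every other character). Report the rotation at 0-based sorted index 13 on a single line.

All 23 rotations (rotation i = S[i:]+S[:i]):
  rot[0] = wuvwwwwvvwuwuuuvvuvvuv$
  rot[1] = uvwwwwvvwuwuuuvvuvvuv$w
  rot[2] = vwwwwvvwuwuuuvvuvvuv$wu
  rot[3] = wwwwvvwuwuuuvvuvvuv$wuv
  rot[4] = wwwvvwuwuuuvvuvvuv$wuvw
  rot[5] = wwvvwuwuuuvvuvvuv$wuvww
  rot[6] = wvvwuwuuuvvuvvuv$wuvwww
  rot[7] = vvwuwuuuvvuvvuv$wuvwwww
  rot[8] = vwuwuuuvvuvvuv$wuvwwwwv
  rot[9] = wuwuuuvvuvvuv$wuvwwwwvv
  rot[10] = uwuuuvvuvvuv$wuvwwwwvvw
  rot[11] = wuuuvvuvvuv$wuvwwwwvvwu
  rot[12] = uuuvvuvvuv$wuvwwwwvvwuw
  rot[13] = uuvvuvvuv$wuvwwwwvvwuwu
  rot[14] = uvvuvvuv$wuvwwwwvvwuwuu
  rot[15] = vvuvvuv$wuvwwwwvvwuwuuu
  rot[16] = vuvvuv$wuvwwwwvvwuwuuuv
  rot[17] = uvvuv$wuvwwwwvvwuwuuuvv
  rot[18] = vvuv$wuvwwwwvvwuwuuuvvu
  rot[19] = vuv$wuvwwwwvvwuwuuuvvuv
  rot[20] = uv$wuvwwwwvvwuwuuuvvuvv
  rot[21] = v$wuvwwwwvvwuwuuuvvuvvu
  rot[22] = $wuvwwwwvvwuwuuuvvuvvuv
Sorted (with $ < everything):
  sorted[0] = $wuvwwwwvvwuwuuuvvuvvuv
  sorted[1] = uuuvvuvvuv$wuvwwwwvvwuw
  sorted[2] = uuvvuvvuv$wuvwwwwvvwuwu
  sorted[3] = uv$wuvwwwwvvwuwuuuvvuvv
  sorted[4] = uvvuv$wuvwwwwvvwuwuuuvv
  sorted[5] = uvvuvvuv$wuvwwwwvvwuwuu
  sorted[6] = uvwwwwvvwuwuuuvvuvvuv$w
  sorted[7] = uwuuuvvuvvuv$wuvwwwwvvw
  sorted[8] = v$wuvwwwwvvwuwuuuvvuvvu
  sorted[9] = vuv$wuvwwwwvvwuwuuuvvuv
  sorted[10] = vuvvuv$wuvwwwwvvwuwuuuv
  sorted[11] = vvuv$wuvwwwwvvwuwuuuvvu
  sorted[12] = vvuvvuv$wuvwwwwvvwuwuuu
  sorted[13] = vvwuwuuuvvuvvuv$wuvwwww
  sorted[14] = vwuwuuuvvuvvuv$wuvwwwwv
  sorted[15] = vwwwwvvwuwuuuvvuvvuv$wu
  sorted[16] = wuuuvvuvvuv$wuvwwwwvvwu
  sorted[17] = wuvwwwwvvwuwuuuvvuvvuv$
  sorted[18] = wuwuuuvvuvvuv$wuvwwwwvv
  sorted[19] = wvvwuwuuuvvuvvuv$wuvwww
  sorted[20] = wwvvwuwuuuvvuvvuv$wuvww
  sorted[21] = wwwvvwuwuuuvvuvvuv$wuvw
  sorted[22] = wwwwvvwuwuuuvvuvvuv$wuv
sorted[13] = vvwuwuuuvvuvvuv$wuvwwww

Answer: vvwuwuuuvvuvvuv$wuvwwww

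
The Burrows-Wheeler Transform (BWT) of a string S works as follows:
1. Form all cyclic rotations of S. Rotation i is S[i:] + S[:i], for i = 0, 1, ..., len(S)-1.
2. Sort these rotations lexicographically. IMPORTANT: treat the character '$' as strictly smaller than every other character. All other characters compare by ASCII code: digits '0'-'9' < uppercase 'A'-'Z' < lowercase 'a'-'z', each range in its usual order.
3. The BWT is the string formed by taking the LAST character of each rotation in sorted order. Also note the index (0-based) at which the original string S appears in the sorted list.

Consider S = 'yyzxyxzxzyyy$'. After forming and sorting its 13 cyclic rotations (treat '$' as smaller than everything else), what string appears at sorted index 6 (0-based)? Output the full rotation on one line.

Answer: yy$yyzxyxzxzy

Derivation:
All 13 rotations (rotation i = S[i:]+S[:i]):
  rot[0] = yyzxyxzxzyyy$
  rot[1] = yzxyxzxzyyy$y
  rot[2] = zxyxzxzyyy$yy
  rot[3] = xyxzxzyyy$yyz
  rot[4] = yxzxzyyy$yyzx
  rot[5] = xzxzyyy$yyzxy
  rot[6] = zxzyyy$yyzxyx
  rot[7] = xzyyy$yyzxyxz
  rot[8] = zyyy$yyzxyxzx
  rot[9] = yyy$yyzxyxzxz
  rot[10] = yy$yyzxyxzxzy
  rot[11] = y$yyzxyxzxzyy
  rot[12] = $yyzxyxzxzyyy
Sorted (with $ < everything):
  sorted[0] = $yyzxyxzxzyyy
  sorted[1] = xyxzxzyyy$yyz
  sorted[2] = xzxzyyy$yyzxy
  sorted[3] = xzyyy$yyzxyxz
  sorted[4] = y$yyzxyxzxzyy
  sorted[5] = yxzxzyyy$yyzx
  sorted[6] = yy$yyzxyxzxzy
  sorted[7] = yyy$yyzxyxzxz
  sorted[8] = yyzxyxzxzyyy$
  sorted[9] = yzxyxzxzyyy$y
  sorted[10] = zxyxzxzyyy$yy
  sorted[11] = zxzyyy$yyzxyx
  sorted[12] = zyyy$yyzxyxzx
sorted[6] = yy$yyzxyxzxzy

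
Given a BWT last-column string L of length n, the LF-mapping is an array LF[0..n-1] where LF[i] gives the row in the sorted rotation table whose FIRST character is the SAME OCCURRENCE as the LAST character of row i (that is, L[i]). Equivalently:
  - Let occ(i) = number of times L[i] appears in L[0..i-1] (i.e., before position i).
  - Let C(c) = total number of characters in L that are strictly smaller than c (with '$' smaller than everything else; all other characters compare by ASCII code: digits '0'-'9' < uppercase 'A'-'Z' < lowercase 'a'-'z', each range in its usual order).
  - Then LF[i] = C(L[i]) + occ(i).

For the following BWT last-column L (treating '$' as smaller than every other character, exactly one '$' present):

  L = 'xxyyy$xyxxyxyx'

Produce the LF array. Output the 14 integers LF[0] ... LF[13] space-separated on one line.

Answer: 1 2 8 9 10 0 3 11 4 5 12 6 13 7

Derivation:
Char counts: '$':1, 'x':7, 'y':6
C (first-col start): C('$')=0, C('x')=1, C('y')=8
L[0]='x': occ=0, LF[0]=C('x')+0=1+0=1
L[1]='x': occ=1, LF[1]=C('x')+1=1+1=2
L[2]='y': occ=0, LF[2]=C('y')+0=8+0=8
L[3]='y': occ=1, LF[3]=C('y')+1=8+1=9
L[4]='y': occ=2, LF[4]=C('y')+2=8+2=10
L[5]='$': occ=0, LF[5]=C('$')+0=0+0=0
L[6]='x': occ=2, LF[6]=C('x')+2=1+2=3
L[7]='y': occ=3, LF[7]=C('y')+3=8+3=11
L[8]='x': occ=3, LF[8]=C('x')+3=1+3=4
L[9]='x': occ=4, LF[9]=C('x')+4=1+4=5
L[10]='y': occ=4, LF[10]=C('y')+4=8+4=12
L[11]='x': occ=5, LF[11]=C('x')+5=1+5=6
L[12]='y': occ=5, LF[12]=C('y')+5=8+5=13
L[13]='x': occ=6, LF[13]=C('x')+6=1+6=7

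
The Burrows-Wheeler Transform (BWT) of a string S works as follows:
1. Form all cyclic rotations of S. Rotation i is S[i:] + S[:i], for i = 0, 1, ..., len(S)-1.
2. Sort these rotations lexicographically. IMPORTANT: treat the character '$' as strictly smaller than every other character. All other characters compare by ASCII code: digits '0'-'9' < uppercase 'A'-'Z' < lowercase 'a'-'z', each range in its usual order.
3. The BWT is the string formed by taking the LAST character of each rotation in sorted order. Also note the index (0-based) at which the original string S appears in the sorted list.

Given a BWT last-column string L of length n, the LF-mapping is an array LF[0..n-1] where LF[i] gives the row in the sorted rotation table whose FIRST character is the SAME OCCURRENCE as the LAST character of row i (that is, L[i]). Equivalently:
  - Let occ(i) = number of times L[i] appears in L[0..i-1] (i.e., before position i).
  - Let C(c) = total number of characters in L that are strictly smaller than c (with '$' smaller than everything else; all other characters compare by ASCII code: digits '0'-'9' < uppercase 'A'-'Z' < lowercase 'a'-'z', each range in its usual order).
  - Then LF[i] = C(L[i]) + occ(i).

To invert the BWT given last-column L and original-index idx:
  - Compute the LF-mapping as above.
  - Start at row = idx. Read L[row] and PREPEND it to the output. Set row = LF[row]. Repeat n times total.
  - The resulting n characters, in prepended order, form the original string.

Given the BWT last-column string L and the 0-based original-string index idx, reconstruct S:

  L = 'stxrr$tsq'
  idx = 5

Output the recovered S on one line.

Answer: sttqxrrs$

Derivation:
LF mapping: 4 6 8 2 3 0 7 5 1
Walk LF starting at row 5, prepending L[row]:
  step 1: row=5, L[5]='$', prepend. Next row=LF[5]=0
  step 2: row=0, L[0]='s', prepend. Next row=LF[0]=4
  step 3: row=4, L[4]='r', prepend. Next row=LF[4]=3
  step 4: row=3, L[3]='r', prepend. Next row=LF[3]=2
  step 5: row=2, L[2]='x', prepend. Next row=LF[2]=8
  step 6: row=8, L[8]='q', prepend. Next row=LF[8]=1
  step 7: row=1, L[1]='t', prepend. Next row=LF[1]=6
  step 8: row=6, L[6]='t', prepend. Next row=LF[6]=7
  step 9: row=7, L[7]='s', prepend. Next row=LF[7]=5
Reversed output: sttqxrrs$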